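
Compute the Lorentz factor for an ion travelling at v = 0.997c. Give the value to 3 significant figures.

γ = 1/√(1 − β²) = 1/√(1 − 0.997²) = 1/√(0.0059910) = 12.9

γ ≈ 12.9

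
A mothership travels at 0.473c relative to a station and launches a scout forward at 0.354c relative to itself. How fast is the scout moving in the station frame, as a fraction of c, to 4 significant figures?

Compose boost 2: (0.354 + 0.473)/(1 + 0.354×0.473) = 0.8270/1.16744 = 0.7084

u ≈ 0.7084c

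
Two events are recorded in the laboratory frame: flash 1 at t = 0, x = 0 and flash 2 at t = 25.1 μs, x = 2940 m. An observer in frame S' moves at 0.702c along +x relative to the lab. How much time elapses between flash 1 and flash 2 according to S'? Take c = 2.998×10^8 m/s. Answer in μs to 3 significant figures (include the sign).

γ = 1/√(1 − 0.702²) = 1.4041
Δt' = γ(Δt − vΔx/c²) = 1.4041 × (25.1 μs − 0.702×2940 m / (2.998×10^8 m/s))
= 1.4041 × (18.216 μs) = 25.6 μs

Δt' ≈ 25.6 μs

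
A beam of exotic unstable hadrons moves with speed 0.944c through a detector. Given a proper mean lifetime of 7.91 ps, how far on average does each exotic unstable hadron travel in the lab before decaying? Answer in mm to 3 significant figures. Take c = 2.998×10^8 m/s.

d ≈ 6.78 mm

γ = 1/√(1 − 0.944²) = 3.0308
Dilated lifetime: Δt = γτ₀ = 3.0308 × 7.91 ps = 23.974 ps
d = vΔt = 0.944c × 23.974 ps = 2.8301×10^8 m/s × 2.3974×10^-11 s = 6.78 mm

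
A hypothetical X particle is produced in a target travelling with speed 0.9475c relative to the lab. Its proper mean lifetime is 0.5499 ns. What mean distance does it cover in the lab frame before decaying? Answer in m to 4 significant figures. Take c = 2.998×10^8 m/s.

d ≈ 0.4885 m

γ = 1/√(1 − 0.9475²) = 3.12739
Dilated lifetime: Δt = γτ₀ = 3.12739 × 0.5499 ns = 1.71975 ns
d = vΔt = 0.9475c × 1.71975 ns = 2.84060×10^8 m/s × 1.71975×10^-9 s = 0.4885 m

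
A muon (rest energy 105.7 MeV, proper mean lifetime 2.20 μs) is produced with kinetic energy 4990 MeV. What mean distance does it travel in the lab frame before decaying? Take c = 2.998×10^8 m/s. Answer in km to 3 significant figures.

d ≈ 31.8 km

γ = 1 + K/(m₀c²) = 1 + 4990/105.7 = 48.209
β = √(1 − 1/γ²) = 0.99978
Dilated lifetime: γτ₀ = 48.209 × 2.20 μs = 106.06 μs
d = βc·γτ₀ = 0.99978 × (2.998×10^8 m/s) × 0.00010606 s = 31.8 km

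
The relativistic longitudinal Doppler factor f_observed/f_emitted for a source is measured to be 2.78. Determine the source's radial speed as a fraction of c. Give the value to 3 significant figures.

f_obs/f_src = √((1+β)/(1−β)) = 2.78  ⇒  (1+β)/(1−β) = 7.7284
β = |1 − D²|/(1 + D²) = |1 − 7.7284|/(1 + 7.7284) = 0.771

β ≈ 0.771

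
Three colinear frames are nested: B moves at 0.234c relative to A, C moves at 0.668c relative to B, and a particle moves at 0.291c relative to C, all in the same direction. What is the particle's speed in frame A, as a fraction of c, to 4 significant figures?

Compose boost 2: (0.668 + 0.234)/(1 + 0.668×0.234) = 0.9020/1.15631 = 0.780066
Compose boost 3: (0.291 + 0.780066)/(1 + 0.291×0.780066) = 1.07107/1.22700 = 0.8729

u ≈ 0.8729c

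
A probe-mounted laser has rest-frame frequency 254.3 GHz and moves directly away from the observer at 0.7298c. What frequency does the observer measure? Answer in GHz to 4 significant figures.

Relativistic Doppler: f_obs = f_src √((1−β)/(1+β))
= 254.3 × √(0.270200/1.72980) = 254.3 × 0.395225 = 100.5 GHz

f_obs ≈ 100.5 GHz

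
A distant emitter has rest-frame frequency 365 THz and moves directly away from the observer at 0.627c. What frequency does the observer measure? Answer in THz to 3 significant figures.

Relativistic Doppler: f_obs = f_src √((1−β)/(1+β))
= 365 × √(0.37300/1.6270) = 365 × 0.47881 = 175 THz

f_obs ≈ 175 THz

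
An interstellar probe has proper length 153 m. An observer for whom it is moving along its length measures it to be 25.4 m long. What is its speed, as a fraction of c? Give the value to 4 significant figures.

β ≈ 0.9861

γ = L₀/L = 153/25.4 = 6.02362
β = √(1 − 1/γ²) = 0.9861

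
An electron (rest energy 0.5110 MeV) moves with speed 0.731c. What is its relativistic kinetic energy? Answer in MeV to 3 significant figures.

K ≈ 0.238 MeV

γ = 1/√(1 − 0.731²) = 1.4655
K = (γ − 1)m₀c² = (1.4655 − 1) × 0.5110 MeV = 0.46546 × 0.5110 MeV = 0.238 MeV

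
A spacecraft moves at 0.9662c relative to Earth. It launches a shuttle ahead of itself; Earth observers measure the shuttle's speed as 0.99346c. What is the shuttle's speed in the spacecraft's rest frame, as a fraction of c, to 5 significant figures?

Inverse velocity addition: u' = (u − v)/(1 − uv/c²)
= (0.99346 − 0.9662)/(1 − 0.99346×0.9662) = 0.027260/0.04011895 = 0.67948

u' ≈ 0.67948c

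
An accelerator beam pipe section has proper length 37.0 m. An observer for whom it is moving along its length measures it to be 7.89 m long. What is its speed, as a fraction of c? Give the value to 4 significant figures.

γ = L₀/L = 37.0/7.89 = 4.68948
β = √(1 − 1/γ²) = 0.9770

β ≈ 0.9770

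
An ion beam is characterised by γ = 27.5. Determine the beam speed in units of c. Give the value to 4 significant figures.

β = √(1 − 1/γ²) = √(1 − 1/27.5²) = √(0.998678) = 0.9993

β ≈ 0.9993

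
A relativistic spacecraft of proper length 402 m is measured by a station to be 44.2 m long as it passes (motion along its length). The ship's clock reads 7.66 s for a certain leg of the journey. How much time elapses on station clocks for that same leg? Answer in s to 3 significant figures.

Δt ≈ 69.7 s

Length contraction ⇒ γ = L₀/L = 402/44.2 = 9.0950
Time dilation: Δt = γτ₀ = 9.0950 × 7.66 s = 69.7 s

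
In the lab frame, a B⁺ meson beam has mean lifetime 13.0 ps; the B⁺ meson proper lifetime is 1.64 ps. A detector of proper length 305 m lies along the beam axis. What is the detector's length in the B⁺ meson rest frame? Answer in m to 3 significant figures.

L ≈ 38.5 m

Time dilation ⇒ γ = Δt/τ₀ = 13.0/1.64 = 7.9268
Length contraction: L = L₀/γ = 305/7.9268 = 38.5 m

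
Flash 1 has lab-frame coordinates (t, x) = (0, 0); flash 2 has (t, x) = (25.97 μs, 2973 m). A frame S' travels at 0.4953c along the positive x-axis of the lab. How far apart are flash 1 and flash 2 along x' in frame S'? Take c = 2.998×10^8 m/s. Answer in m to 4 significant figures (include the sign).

γ = 1/√(1 − 0.4953²) = 1.15112
Δx' = γ(Δx − vΔt) = 1.15112 × (2973 m − 0.4953×(2.998×10^8 m/s)×25.97×10^-6 s)
= 1.15112 × (-883.310 m) = -1017 m

Δx' ≈ -1017 m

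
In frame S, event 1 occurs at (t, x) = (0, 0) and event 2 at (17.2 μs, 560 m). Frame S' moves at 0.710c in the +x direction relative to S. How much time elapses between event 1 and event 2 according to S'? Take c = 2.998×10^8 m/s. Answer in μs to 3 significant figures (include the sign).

γ = 1/√(1 − 0.710²) = 1.4200
Δt' = γ(Δt − vΔx/c²) = 1.4200 × (17.2 μs − 0.710×560 m / (2.998×10^8 m/s))
= 1.4200 × (15.874 μs) = 22.5 μs

Δt' ≈ 22.5 μs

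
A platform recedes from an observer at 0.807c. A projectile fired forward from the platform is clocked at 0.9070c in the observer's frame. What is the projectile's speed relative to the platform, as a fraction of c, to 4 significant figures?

Inverse velocity addition: u' = (u − v)/(1 − uv/c²)
= (0.9070 − 0.807)/(1 − 0.9070×0.807) = 0.1000/0.268051 = 0.3731

u' ≈ 0.3731c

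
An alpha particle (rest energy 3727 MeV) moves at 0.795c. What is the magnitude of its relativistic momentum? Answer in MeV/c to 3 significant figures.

p ≈ 4880 MeV/c

γ = 1/√(1 − 0.795²) = 1.6485
p = γβm₀c = 1.6485 × 0.795 × 3727 MeV/c = 4880 MeV/c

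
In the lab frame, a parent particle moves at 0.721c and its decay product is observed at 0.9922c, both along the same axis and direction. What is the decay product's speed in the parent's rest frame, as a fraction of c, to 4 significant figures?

Inverse velocity addition: u' = (u − v)/(1 − uv/c²)
= (0.9922 − 0.721)/(1 − 0.9922×0.721) = 0.2712/0.284624 = 0.9528

u' ≈ 0.9528c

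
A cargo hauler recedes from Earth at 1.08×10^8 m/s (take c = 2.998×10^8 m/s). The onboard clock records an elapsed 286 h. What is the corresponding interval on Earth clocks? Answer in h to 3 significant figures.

Δt ≈ 307 h

β = v/c = 1.08×10^8 / 2.998×10^8 = 0.36024
γ = 1/√(1 − 0.36024²) = 1.0720
Time dilation: Δt = γτ₀ = 1.0720 × 286 h = 307 h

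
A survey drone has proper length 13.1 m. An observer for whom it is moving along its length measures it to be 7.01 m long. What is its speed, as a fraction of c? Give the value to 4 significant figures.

γ = L₀/L = 13.1/7.01 = 1.86876
β = √(1 − 1/γ²) = 0.8448

β ≈ 0.8448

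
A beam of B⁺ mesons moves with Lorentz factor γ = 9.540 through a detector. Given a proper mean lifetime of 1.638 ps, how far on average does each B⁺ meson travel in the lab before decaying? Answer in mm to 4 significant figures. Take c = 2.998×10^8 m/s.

d ≈ 4.659 mm

β = √(1 − 1/γ²) = √(1 − 1/9.540²) = 0.994491
Dilated lifetime: Δt = γτ₀ = 9.540 × 1.638 ps = 15.6265 ps
d = vΔt = 0.994491c × 15.6265 ps = 2.98148×10^8 m/s × 1.56265×10^-11 s = 4.659 mm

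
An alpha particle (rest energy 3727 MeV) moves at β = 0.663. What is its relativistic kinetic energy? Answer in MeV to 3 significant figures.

γ = 1/√(1 − 0.663²) = 1.3358
K = (γ − 1)m₀c² = (1.3358 − 1) × 3727 MeV = 0.33579 × 3727 MeV = 1250 MeV

K ≈ 1250 MeV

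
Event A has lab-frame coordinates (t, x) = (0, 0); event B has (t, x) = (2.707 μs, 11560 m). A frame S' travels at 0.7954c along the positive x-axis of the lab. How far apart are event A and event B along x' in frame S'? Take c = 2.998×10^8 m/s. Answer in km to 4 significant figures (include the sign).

Δx' ≈ 18.01 km

γ = 1/√(1 − 0.7954²) = 1.64993
Δx' = γ(Δx − vΔt) = 1.64993 × (11560 m − 0.7954×(2.998×10^8 m/s)×2.707×10^-6 s)
= 1.64993 × (10914.5 m) = 18.01 km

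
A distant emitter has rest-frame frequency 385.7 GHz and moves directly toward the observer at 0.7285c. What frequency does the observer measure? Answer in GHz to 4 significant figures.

f_obs ≈ 973.2 GHz

Relativistic Doppler: f_obs = f_src √((1+β)/(1−β))
= 385.7 × √(1.72850/0.271500) = 385.7 × 2.52319 = 973.2 GHz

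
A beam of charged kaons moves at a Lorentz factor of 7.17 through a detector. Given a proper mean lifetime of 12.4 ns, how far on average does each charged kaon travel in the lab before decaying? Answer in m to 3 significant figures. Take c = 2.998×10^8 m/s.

d ≈ 26.4 m

β = √(1 − 1/γ²) = √(1 − 1/7.17²) = 0.99023
Dilated lifetime: Δt = γτ₀ = 7.17 × 12.4 ns = 88.908 ns
d = vΔt = 0.99023c × 88.908 ns = 2.9687×10^8 m/s × 8.8908×10^-8 s = 26.4 m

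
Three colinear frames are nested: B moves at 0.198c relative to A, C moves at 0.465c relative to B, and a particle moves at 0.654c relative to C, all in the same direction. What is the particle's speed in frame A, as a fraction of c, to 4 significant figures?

u ≈ 0.9027c

Compose boost 2: (0.465 + 0.198)/(1 + 0.465×0.198) = 0.6630/1.09207 = 0.607104
Compose boost 3: (0.654 + 0.607104)/(1 + 0.654×0.607104) = 1.26110/1.39705 = 0.9027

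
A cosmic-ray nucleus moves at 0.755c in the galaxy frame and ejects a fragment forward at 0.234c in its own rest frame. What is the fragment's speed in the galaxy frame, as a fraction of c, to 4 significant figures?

u ≈ 0.8405c

Compose boost 2: (0.234 + 0.755)/(1 + 0.234×0.755) = 0.9890/1.17667 = 0.8405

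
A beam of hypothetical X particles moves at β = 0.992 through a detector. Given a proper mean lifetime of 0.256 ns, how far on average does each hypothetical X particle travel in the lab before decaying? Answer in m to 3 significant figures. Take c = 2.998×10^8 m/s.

d ≈ 0.603 m

γ = 1/√(1 − 0.992²) = 7.9216
Dilated lifetime: Δt = γτ₀ = 7.9216 × 0.256 ns = 2.0279 ns
d = vΔt = 0.992c × 2.0279 ns = 2.9740×10^8 m/s × 2.0279×10^-9 s = 0.603 m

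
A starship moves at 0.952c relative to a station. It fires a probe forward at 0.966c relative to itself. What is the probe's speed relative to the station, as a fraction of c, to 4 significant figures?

Relativistic velocity addition: u = (u' + v)/(1 + u'v/c²)
= (0.966 + 0.952)/(1 + 0.966×0.952) = 1.918/1.91963 = 0.9991

u ≈ 0.9991c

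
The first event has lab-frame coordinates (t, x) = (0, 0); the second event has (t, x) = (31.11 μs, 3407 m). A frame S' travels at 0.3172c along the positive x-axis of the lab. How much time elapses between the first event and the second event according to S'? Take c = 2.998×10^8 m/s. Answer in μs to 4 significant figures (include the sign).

Δt' ≈ 29.00 μs

γ = 1/√(1 − 0.3172²) = 1.05445
Δt' = γ(Δt − vΔx/c²) = 1.05445 × (31.11 μs − 0.3172×3407 m / (2.998×10^8 m/s))
= 1.05445 × (27.5053 μs) = 29.00 μs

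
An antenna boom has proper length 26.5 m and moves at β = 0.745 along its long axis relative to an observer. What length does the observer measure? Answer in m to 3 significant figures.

L ≈ 17.7 m

γ = 1/√(1 − 0.745²) = 1.4991
Length contraction: L = L₀/γ = 26.5/1.4991 = 17.7 m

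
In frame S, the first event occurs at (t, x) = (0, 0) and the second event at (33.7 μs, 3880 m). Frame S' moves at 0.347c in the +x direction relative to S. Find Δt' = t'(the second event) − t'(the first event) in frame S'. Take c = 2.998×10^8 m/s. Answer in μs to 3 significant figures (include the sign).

Δt' ≈ 31.1 μs

γ = 1/√(1 − 0.347²) = 1.0663
Δt' = γ(Δt − vΔx/c²) = 1.0663 × (33.7 μs − 0.347×3880 m / (2.998×10^8 m/s))
= 1.0663 × (29.209 μs) = 31.1 μs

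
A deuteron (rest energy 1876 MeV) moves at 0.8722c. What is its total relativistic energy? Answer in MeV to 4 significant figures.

γ = 1/√(1 − 0.8722²) = 2.04437
E = γm₀c² = 2.04437 × 1876 MeV = 3835 MeV

E ≈ 3835 MeV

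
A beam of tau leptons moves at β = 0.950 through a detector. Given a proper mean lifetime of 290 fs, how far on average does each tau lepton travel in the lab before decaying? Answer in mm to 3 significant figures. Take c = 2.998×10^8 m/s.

γ = 1/√(1 − 0.950²) = 3.2026
Dilated lifetime: Δt = γτ₀ = 3.2026 × 290 fs = 928.74 fs
d = vΔt = 0.950c × 928.74 fs = 2.8481×10^8 m/s × 9.2874×10^-13 s = 0.265 mm

d ≈ 0.265 mm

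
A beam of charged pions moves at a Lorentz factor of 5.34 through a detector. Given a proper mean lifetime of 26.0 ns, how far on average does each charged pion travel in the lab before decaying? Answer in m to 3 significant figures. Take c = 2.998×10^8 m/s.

d ≈ 40.9 m

β = √(1 − 1/γ²) = √(1 − 1/5.34²) = 0.98231
Dilated lifetime: Δt = γτ₀ = 5.34 × 26.0 ns = 138.84 ns
d = vΔt = 0.98231c × 138.84 ns = 2.9450×10^8 m/s × 1.3884×10^-7 s = 40.9 m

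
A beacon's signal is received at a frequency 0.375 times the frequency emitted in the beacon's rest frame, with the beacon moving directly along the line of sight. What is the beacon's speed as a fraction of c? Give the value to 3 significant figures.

f_obs/f_src = √((1−β)/(1+β)) = 0.375  ⇒  (1−β)/(1+β) = 0.14062
β = |1 − D²|/(1 + D²) = |1 − 0.14062|/(1 + 0.14062) = 0.753

β ≈ 0.753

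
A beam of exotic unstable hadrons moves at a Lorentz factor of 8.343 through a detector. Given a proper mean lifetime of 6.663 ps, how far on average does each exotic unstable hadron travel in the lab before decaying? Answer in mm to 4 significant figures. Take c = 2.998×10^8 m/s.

β = √(1 − 1/γ²) = √(1 − 1/8.343²) = 0.992791
Dilated lifetime: Δt = γτ₀ = 8.343 × 6.663 ps = 55.5894 ps
d = vΔt = 0.992791c × 55.5894 ps = 2.97639×10^8 m/s × 5.55894×10^-11 s = 16.55 mm

d ≈ 16.55 mm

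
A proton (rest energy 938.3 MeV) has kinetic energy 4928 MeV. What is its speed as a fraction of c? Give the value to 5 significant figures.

β ≈ 0.98713

γ = 1 + K/(m₀c²) = 1 + 4928/938.3 = 6.252052
β = √(1 − 1/γ²) = 0.98713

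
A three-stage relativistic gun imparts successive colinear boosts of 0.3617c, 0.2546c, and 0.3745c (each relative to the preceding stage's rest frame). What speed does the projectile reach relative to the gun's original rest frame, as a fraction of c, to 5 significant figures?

Compose boost 2: (0.2546 + 0.3617)/(1 + 0.2546×0.3617) = 0.61630/1.092089 = 0.5643314
Compose boost 3: (0.3745 + 0.5643314)/(1 + 0.3745×0.5643314) = 0.9388314/1.211342 = 0.77503

u ≈ 0.77503c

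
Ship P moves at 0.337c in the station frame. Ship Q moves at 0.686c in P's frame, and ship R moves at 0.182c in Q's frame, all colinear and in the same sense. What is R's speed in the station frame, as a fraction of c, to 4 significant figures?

Compose boost 2: (0.686 + 0.337)/(1 + 0.686×0.337) = 1.023/1.23118 = 0.830909
Compose boost 3: (0.182 + 0.830909)/(1 + 0.182×0.830909) = 1.01291/1.15123 = 0.8799

u ≈ 0.8799c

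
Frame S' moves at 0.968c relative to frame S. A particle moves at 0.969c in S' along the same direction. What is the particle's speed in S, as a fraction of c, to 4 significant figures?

Relativistic velocity addition: u = (u' + v)/(1 + u'v/c²)
= (0.969 + 0.968)/(1 + 0.969×0.968) = 1.937/1.93799 = 0.9995

u ≈ 0.9995c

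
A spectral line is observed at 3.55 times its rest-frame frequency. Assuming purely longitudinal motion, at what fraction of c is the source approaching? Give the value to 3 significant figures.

β ≈ 0.853

f_obs/f_src = √((1+β)/(1−β)) = 3.55  ⇒  (1+β)/(1−β) = 12.602
β = |1 − D²|/(1 + D²) = |1 − 12.602|/(1 + 12.602) = 0.853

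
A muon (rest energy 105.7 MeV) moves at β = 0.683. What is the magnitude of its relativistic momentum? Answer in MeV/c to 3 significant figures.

p ≈ 98.8 MeV/c

γ = 1/√(1 − 0.683²) = 1.3691
p = γβm₀c = 1.3691 × 0.683 × 105.7 MeV/c = 98.8 MeV/c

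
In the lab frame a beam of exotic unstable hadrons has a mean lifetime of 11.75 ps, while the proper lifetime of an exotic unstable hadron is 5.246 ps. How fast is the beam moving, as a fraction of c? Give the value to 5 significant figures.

γ = Δt/τ₀ = 11.75/5.246 = 2.239802
β = √(1 − 1/γ²) = √(1 − 1/2.239802²) = 0.89480

β ≈ 0.89480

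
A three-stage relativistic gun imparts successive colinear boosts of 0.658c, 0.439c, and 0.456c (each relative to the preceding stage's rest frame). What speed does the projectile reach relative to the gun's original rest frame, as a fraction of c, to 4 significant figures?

u ≈ 0.9417c

Compose boost 2: (0.439 + 0.658)/(1 + 0.439×0.658) = 1.097/1.28886 = 0.851138
Compose boost 3: (0.456 + 0.851138)/(1 + 0.456×0.851138) = 1.30714/1.38812 = 0.9417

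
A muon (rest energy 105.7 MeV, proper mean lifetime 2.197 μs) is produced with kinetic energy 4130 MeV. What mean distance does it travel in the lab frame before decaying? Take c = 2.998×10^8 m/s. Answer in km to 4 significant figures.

d ≈ 26.39 km

γ = 1 + K/(m₀c²) = 1 + 4130/105.7 = 40.0728
β = √(1 − 1/γ²) = 0.999689
Dilated lifetime: γτ₀ = 40.0728 × 2.197 μs = 88.0400 μs
d = βc·γτ₀ = 0.999689 × (2.998×10^8 m/s) × 8.80400×10^-5 s = 26.39 km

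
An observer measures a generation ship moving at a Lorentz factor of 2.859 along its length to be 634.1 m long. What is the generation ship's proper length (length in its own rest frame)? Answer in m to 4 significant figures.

γ = 2.859 (given)
L₀ = γL = 2.859 × 634.1 = 1813 m

L₀ ≈ 1813 m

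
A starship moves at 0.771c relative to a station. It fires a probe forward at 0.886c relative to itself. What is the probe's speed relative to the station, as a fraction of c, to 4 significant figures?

u ≈ 0.9845c

Relativistic velocity addition: u = (u' + v)/(1 + u'v/c²)
= (0.886 + 0.771)/(1 + 0.886×0.771) = 1.657/1.68311 = 0.9845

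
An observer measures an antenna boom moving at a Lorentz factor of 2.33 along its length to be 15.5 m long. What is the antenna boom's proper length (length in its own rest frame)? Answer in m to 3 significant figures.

L₀ ≈ 36.1 m

γ = 2.33 (given)
L₀ = γL = 2.33 × 15.5 = 36.1 m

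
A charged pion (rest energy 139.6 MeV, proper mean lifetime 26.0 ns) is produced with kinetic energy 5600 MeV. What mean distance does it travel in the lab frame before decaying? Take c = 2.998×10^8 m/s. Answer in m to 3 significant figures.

d ≈ 320 m

γ = 1 + K/(m₀c²) = 1 + 5600/139.6 = 41.115
β = √(1 − 1/γ²) = 0.99970
Dilated lifetime: γτ₀ = 41.115 × 26.0 ns = 1069.0 ns
d = βc·γτ₀ = 0.99970 × (2.998×10^8 m/s) × 1.0690×10^-6 s = 320 m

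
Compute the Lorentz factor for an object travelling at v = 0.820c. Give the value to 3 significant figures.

γ = 1/√(1 − β²) = 1/√(1 − 0.820²) = 1/√(0.32760) = 1.75

γ ≈ 1.75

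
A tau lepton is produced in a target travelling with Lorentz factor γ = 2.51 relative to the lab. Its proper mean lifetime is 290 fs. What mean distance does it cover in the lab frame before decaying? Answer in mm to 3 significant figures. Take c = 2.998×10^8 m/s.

d ≈ 0.200 mm

β = √(1 − 1/γ²) = √(1 − 1/2.51²) = 0.91721
Dilated lifetime: Δt = γτ₀ = 2.51 × 290 fs = 727.90 fs
d = vΔt = 0.91721c × 727.90 fs = 2.7498×10^8 m/s × 7.2790×10^-13 s = 0.200 mm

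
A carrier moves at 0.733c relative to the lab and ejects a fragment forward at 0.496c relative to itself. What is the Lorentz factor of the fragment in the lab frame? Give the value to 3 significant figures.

γ ≈ 2.31

u_lab = (0.496 + 0.733)/(1 + 0.496×0.733) = 1.229/1.36357 = 0.901312
γ = 1/√(1 − 0.901312²) = 2.31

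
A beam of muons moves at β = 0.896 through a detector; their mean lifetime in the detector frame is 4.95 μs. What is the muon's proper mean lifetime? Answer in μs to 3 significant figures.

γ = 1/√(1 − 0.896²) = 2.2520
Proper time: τ₀ = Δt/γ = 4.95/2.2520 = 2.20 μs

τ₀ ≈ 2.20 μs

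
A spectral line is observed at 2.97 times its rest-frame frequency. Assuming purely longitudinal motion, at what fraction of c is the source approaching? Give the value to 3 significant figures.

f_obs/f_src = √((1+β)/(1−β)) = 2.97  ⇒  (1+β)/(1−β) = 8.8209
β = |1 − D²|/(1 + D²) = |1 − 8.8209|/(1 + 8.8209) = 0.796

β ≈ 0.796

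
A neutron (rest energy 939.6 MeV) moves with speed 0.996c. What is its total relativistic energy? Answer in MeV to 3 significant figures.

γ = 1/√(1 − 0.996²) = 11.192
E = γm₀c² = 11.192 × 939.6 MeV = 10500 MeV

E ≈ 10500 MeV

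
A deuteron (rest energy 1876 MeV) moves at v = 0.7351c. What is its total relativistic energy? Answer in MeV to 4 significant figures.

γ = 1/√(1 − 0.7351²) = 1.47502
E = γm₀c² = 1.47502 × 1876 MeV = 2767 MeV

E ≈ 2767 MeV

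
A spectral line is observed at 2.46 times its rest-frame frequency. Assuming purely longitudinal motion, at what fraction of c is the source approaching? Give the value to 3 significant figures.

β ≈ 0.716

f_obs/f_src = √((1+β)/(1−β)) = 2.46  ⇒  (1+β)/(1−β) = 6.0516
β = |1 − D²|/(1 + D²) = |1 − 6.0516|/(1 + 6.0516) = 0.716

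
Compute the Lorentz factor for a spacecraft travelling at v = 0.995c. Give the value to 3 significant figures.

γ = 1/√(1 − β²) = 1/√(1 − 0.995²) = 1/√(0.0099750) = 10.0

γ ≈ 10.0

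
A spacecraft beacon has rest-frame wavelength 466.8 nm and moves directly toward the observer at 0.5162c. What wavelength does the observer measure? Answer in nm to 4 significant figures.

λ_obs ≈ 263.7 nm

Relativistic Doppler: λ_obs = λ_src √((1−β)/(1+β))
= 466.8 × √(0.483800/1.51620) = 466.8 × 0.564878 = 263.7 nm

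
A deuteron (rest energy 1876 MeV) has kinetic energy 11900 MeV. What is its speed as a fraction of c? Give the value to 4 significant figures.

β ≈ 0.9907

γ = 1 + K/(m₀c²) = 1 + 11900/1876 = 7.34328
β = √(1 − 1/γ²) = 0.9907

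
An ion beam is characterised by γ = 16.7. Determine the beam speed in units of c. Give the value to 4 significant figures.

β ≈ 0.9982

β = √(1 − 1/γ²) = √(1 − 1/16.7²) = √(0.996414) = 0.9982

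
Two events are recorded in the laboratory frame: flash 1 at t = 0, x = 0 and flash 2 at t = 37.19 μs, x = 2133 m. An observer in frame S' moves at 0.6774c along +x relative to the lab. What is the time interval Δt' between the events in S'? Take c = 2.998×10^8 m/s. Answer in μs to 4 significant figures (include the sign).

Δt' ≈ 44.00 μs

γ = 1/√(1 − 0.6774²) = 1.35941
Δt' = γ(Δt − vΔx/c²) = 1.35941 × (37.19 μs − 0.6774×2133 m / (2.998×10^8 m/s))
= 1.35941 × (32.3705 μs) = 44.00 μs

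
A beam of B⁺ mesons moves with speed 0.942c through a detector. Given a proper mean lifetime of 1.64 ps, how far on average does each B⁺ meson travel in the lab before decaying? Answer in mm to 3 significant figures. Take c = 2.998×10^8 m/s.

d ≈ 1.38 mm

γ = 1/√(1 − 0.942²) = 2.9796
Dilated lifetime: Δt = γτ₀ = 2.9796 × 1.64 ps = 4.8866 ps
d = vΔt = 0.942c × 4.8866 ps = 2.8241×10^8 m/s × 4.8866×10^-12 s = 1.38 mm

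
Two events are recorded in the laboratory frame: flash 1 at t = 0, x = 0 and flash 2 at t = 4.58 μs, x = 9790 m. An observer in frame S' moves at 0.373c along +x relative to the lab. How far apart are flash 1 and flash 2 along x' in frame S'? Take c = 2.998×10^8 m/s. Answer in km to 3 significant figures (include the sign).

Δx' ≈ 10.0 km

γ = 1/√(1 − 0.373²) = 1.0778
Δx' = γ(Δx − vΔt) = 1.0778 × (9790 m − 0.373×(2.998×10^8 m/s)×4.58×10^-6 s)
= 1.0778 × (9277.8 m) = 10.0 km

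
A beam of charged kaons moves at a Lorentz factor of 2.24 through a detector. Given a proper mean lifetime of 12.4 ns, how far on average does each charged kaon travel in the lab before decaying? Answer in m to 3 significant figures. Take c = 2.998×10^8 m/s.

β = √(1 − 1/γ²) = √(1 − 1/2.24²) = 0.89482
Dilated lifetime: Δt = γτ₀ = 2.24 × 12.4 ns = 27.776 ns
d = vΔt = 0.89482c × 27.776 ns = 2.6827×10^8 m/s × 2.7776×10^-8 s = 7.45 m

d ≈ 7.45 m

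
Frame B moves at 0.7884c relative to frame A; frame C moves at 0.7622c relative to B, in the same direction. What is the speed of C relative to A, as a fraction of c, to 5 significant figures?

Compose boost 2: (0.7622 + 0.7884)/(1 + 0.7622×0.7884) = 1.5506/1.600918 = 0.96857

u ≈ 0.96857c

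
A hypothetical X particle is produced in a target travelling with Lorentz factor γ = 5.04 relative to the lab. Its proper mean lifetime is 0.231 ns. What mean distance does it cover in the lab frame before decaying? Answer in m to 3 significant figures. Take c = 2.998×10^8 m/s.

d ≈ 0.342 m

β = √(1 − 1/γ²) = √(1 − 1/5.04²) = 0.98012
Dilated lifetime: Δt = γτ₀ = 5.04 × 0.231 ns = 1.1642 ns
d = vΔt = 0.98012c × 1.1642 ns = 2.9384×10^8 m/s × 1.1642×10^-9 s = 0.342 m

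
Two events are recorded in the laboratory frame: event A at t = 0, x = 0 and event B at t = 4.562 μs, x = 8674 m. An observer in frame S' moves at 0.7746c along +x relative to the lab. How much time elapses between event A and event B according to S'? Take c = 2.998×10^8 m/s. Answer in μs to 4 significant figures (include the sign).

Δt' ≈ -28.22 μs

γ = 1/√(1 − 0.7746²) = 1.58115
Δt' = γ(Δt − vΔx/c²) = 1.58115 × (4.562 μs − 0.7746×8674 m / (2.998×10^8 m/s))
= 1.58115 × (-17.8492 μs) = -28.22 μs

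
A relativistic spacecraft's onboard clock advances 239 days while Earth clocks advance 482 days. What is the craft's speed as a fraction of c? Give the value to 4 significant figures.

β ≈ 0.8684

γ = Δt/τ₀ = 482/239 = 2.01674
β = √(1 − 1/γ²) = √(1 − 1/2.01674²) = 0.8684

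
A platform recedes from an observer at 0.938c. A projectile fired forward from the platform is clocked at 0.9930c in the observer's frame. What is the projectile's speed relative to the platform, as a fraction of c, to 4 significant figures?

u' ≈ 0.8021c

Inverse velocity addition: u' = (u − v)/(1 − uv/c²)
= (0.9930 − 0.938)/(1 − 0.9930×0.938) = 0.05500/0.0685660 = 0.8021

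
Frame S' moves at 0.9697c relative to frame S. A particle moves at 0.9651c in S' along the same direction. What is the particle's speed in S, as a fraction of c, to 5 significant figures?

Relativistic velocity addition: u = (u' + v)/(1 + u'v/c²)
= (0.9651 + 0.9697)/(1 + 0.9651×0.9697) = 1.9348/1.935857 = 0.99945

u ≈ 0.99945c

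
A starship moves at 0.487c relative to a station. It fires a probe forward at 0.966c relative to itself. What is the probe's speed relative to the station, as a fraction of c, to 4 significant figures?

Relativistic velocity addition: u = (u' + v)/(1 + u'v/c²)
= (0.966 + 0.487)/(1 + 0.966×0.487) = 1.453/1.47044 = 0.9881

u ≈ 0.9881c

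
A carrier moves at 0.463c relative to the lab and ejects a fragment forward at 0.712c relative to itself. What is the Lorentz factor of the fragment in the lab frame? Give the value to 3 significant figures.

u_lab = (0.712 + 0.463)/(1 + 0.712×0.463) = 1.175/1.32966 = 0.883687
γ = 1/√(1 − 0.883687²) = 2.14

γ ≈ 2.14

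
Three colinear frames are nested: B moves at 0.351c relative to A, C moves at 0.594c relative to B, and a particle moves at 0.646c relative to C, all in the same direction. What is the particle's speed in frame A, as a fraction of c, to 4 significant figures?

u ≈ 0.9487c

Compose boost 2: (0.594 + 0.351)/(1 + 0.594×0.351) = 0.9450/1.20849 = 0.781965
Compose boost 3: (0.646 + 0.781965)/(1 + 0.646×0.781965) = 1.42796/1.50515 = 0.9487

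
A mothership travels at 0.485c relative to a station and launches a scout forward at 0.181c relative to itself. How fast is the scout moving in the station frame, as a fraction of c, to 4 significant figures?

u ≈ 0.6123c

Compose boost 2: (0.181 + 0.485)/(1 + 0.181×0.485) = 0.6660/1.08779 = 0.6123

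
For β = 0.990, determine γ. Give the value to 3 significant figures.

γ = 1/√(1 − β²) = 1/√(1 − 0.990²) = 1/√(0.019900) = 7.09

γ ≈ 7.09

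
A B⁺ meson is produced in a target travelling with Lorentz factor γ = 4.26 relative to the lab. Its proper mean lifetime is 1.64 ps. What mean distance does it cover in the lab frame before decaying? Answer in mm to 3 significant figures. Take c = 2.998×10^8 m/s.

β = √(1 − 1/γ²) = √(1 − 1/4.26²) = 0.97206
Dilated lifetime: Δt = γτ₀ = 4.26 × 1.64 ps = 6.9864 ps
d = vΔt = 0.97206c × 6.9864 ps = 2.9142×10^8 m/s × 6.9864×10^-12 s = 2.04 mm

d ≈ 2.04 mm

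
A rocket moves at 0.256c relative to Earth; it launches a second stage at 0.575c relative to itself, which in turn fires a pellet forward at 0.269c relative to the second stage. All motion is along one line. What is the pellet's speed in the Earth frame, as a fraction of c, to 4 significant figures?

Compose boost 2: (0.575 + 0.256)/(1 + 0.575×0.256) = 0.8310/1.14720 = 0.724372
Compose boost 3: (0.269 + 0.724372)/(1 + 0.269×0.724372) = 0.993372/1.19486 = 0.8314

u ≈ 0.8314c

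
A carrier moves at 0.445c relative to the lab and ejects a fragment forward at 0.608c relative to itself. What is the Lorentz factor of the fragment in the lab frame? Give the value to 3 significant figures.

u_lab = (0.608 + 0.445)/(1 + 0.608×0.445) = 1.053/1.27056 = 0.828768
γ = 1/√(1 − 0.828768²) = 1.79

γ ≈ 1.79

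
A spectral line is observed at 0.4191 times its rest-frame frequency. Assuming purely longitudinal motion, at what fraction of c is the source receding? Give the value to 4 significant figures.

β ≈ 0.7012

f_obs/f_src = √((1−β)/(1+β)) = 0.4191  ⇒  (1−β)/(1+β) = 0.175645
β = |1 − D²|/(1 + D²) = |1 − 0.175645|/(1 + 0.175645) = 0.7012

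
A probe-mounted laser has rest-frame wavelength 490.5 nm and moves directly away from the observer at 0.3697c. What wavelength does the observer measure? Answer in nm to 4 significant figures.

Relativistic Doppler: λ_obs = λ_src √((1+β)/(1−β))
= 490.5 × √(1.36970/0.630300) = 490.5 × 1.47414 = 723.1 nm

λ_obs ≈ 723.1 nm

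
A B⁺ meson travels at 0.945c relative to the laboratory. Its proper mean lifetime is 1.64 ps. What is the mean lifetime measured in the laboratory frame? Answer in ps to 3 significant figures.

Δt ≈ 5.01 ps

γ = 1/√(1 − 0.945²) = 3.0574
Time dilation: Δt = γτ₀ = 3.0574 × 1.64 ps = 5.01 ps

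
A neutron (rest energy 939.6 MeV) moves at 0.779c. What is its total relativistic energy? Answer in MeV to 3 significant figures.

E ≈ 1500 MeV

γ = 1/√(1 − 0.779²) = 1.5948
E = γm₀c² = 1.5948 × 939.6 MeV = 1500 MeV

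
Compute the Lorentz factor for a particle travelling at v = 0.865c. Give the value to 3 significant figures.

γ = 1/√(1 − β²) = 1/√(1 − 0.865²) = 1/√(0.25177) = 1.99

γ ≈ 1.99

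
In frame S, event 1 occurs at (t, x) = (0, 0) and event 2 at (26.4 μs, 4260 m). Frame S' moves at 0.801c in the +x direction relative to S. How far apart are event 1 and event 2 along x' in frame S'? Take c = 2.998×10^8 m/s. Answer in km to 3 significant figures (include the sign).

γ = 1/√(1 − 0.801²) = 1.6704
Δx' = γ(Δx − vΔt) = 1.6704 × (4260 m − 0.801×(2.998×10^8 m/s)×26.4×10^-6 s)
= 1.6704 × (-2079.7 m) = -3.47 km

Δx' ≈ -3.47 km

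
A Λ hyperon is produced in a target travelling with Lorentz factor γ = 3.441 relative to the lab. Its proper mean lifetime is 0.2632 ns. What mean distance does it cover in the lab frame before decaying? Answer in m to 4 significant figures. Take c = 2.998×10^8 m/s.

β = √(1 − 1/γ²) = √(1 − 1/3.441²) = 0.956841
Dilated lifetime: Δt = γτ₀ = 3.441 × 0.2632 ns = 0.905671 ns
d = vΔt = 0.956841c × 0.905671 ns = 2.86861×10^8 m/s × 9.05671×10^-10 s = 0.2598 m

d ≈ 0.2598 m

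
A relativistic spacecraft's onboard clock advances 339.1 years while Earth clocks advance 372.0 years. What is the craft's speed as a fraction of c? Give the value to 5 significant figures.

β ≈ 0.41117

γ = Δt/τ₀ = 372.0/339.1 = 1.097022
β = √(1 − 1/γ²) = √(1 − 1/1.097022²) = 0.41117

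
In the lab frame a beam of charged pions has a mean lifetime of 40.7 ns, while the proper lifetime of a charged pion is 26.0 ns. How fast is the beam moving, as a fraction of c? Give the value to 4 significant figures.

β ≈ 0.7694

γ = Δt/τ₀ = 40.7/26.0 = 1.56538
β = √(1 − 1/γ²) = √(1 − 1/1.56538²) = 0.7694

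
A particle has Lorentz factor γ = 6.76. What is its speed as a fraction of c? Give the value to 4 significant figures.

β ≈ 0.9890

β = √(1 − 1/γ²) = √(1 − 1/6.76²) = √(0.978117) = 0.9890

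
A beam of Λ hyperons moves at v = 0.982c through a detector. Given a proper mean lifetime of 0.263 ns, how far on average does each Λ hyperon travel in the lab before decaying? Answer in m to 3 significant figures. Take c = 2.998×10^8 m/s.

d ≈ 0.410 m

γ = 1/√(1 − 0.982²) = 5.2943
Dilated lifetime: Δt = γτ₀ = 5.2943 × 0.263 ns = 1.3924 ns
d = vΔt = 0.982c × 1.3924 ns = 2.9440×10^8 m/s × 1.3924×10^-9 s = 0.410 m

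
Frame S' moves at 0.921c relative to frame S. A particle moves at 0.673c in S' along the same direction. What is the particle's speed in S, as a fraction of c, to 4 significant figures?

Relativistic velocity addition: u = (u' + v)/(1 + u'v/c²)
= (0.673 + 0.921)/(1 + 0.673×0.921) = 1.594/1.61983 = 0.9841

u ≈ 0.9841c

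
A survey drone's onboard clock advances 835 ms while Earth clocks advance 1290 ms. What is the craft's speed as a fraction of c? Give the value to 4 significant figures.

β ≈ 0.7622

γ = Δt/τ₀ = 1290/835 = 1.54491
β = √(1 − 1/γ²) = √(1 − 1/1.54491²) = 0.7622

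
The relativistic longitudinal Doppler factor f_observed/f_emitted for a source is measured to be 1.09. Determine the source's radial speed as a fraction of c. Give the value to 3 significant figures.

β ≈ 0.0860

f_obs/f_src = √((1+β)/(1−β)) = 1.09  ⇒  (1+β)/(1−β) = 1.1881
β = |1 − D²|/(1 + D²) = |1 − 1.1881|/(1 + 1.1881) = 0.0860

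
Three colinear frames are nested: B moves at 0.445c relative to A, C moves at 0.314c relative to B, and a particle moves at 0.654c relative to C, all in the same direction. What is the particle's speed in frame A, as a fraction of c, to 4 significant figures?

u ≈ 0.9195c

Compose boost 2: (0.314 + 0.445)/(1 + 0.314×0.445) = 0.7590/1.13973 = 0.665947
Compose boost 3: (0.654 + 0.665947)/(1 + 0.654×0.665947) = 1.31995/1.43553 = 0.9195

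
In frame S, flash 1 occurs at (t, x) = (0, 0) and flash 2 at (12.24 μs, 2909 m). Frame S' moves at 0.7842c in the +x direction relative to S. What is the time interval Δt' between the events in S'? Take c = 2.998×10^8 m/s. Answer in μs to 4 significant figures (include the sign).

Δt' ≈ 7.463 μs

γ = 1/√(1 − 0.7842²) = 1.61158
Δt' = γ(Δt − vΔx/c²) = 1.61158 × (12.24 μs − 0.7842×2909 m / (2.998×10^8 m/s))
= 1.61158 × (4.63080 μs) = 7.463 μs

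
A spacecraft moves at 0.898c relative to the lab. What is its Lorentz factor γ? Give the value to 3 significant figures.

γ ≈ 2.27

γ = 1/√(1 − β²) = 1/√(1 − 0.898²) = 1/√(0.19360) = 2.27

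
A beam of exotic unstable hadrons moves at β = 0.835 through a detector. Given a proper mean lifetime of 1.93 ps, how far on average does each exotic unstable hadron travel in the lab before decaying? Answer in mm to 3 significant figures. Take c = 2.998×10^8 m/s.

d ≈ 0.878 mm

γ = 1/√(1 − 0.835²) = 1.8174
Dilated lifetime: Δt = γτ₀ = 1.8174 × 1.93 ps = 3.5075 ps
d = vΔt = 0.835c × 3.5075 ps = 2.5033×10^8 m/s × 3.5075×10^-12 s = 0.878 mm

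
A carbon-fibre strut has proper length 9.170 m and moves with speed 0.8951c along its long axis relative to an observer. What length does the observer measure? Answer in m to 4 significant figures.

L ≈ 4.089 m

γ = 1/√(1 − 0.8951²) = 2.24283
Length contraction: L = L₀/γ = 9.170/2.24283 = 4.089 m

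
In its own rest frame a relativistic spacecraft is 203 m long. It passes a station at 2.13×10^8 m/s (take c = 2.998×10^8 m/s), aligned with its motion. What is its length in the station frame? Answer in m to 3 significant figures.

β = v/c = 2.13×10^8 / 2.998×10^8 = 0.71047
γ = 1/√(1 − 0.71047²) = 1.4210
Length contraction: L = L₀/γ = 203/1.4210 = 143 m

L ≈ 143 m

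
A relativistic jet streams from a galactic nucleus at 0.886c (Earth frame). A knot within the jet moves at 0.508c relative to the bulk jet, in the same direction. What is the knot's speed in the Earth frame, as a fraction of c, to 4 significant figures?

u ≈ 0.9613c

Relativistic velocity addition: u = (u' + v)/(1 + u'v/c²)
= (0.508 + 0.886)/(1 + 0.508×0.886) = 1.394/1.45009 = 0.9613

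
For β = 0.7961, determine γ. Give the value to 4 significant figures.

γ = 1/√(1 − β²) = 1/√(1 − 0.7961²) = 1/√(0.366225) = 1.652

γ ≈ 1.652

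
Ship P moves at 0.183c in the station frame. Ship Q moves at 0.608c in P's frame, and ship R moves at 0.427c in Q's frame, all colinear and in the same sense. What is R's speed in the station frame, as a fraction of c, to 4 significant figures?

Compose boost 2: (0.608 + 0.183)/(1 + 0.608×0.183) = 0.7910/1.11126 = 0.711802
Compose boost 3: (0.427 + 0.711802)/(1 + 0.427×0.711802) = 1.13880/1.30394 = 0.8734

u ≈ 0.8734c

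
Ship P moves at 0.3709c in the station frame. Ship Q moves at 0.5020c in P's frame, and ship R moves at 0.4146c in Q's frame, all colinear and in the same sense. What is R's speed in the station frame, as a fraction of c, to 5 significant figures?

Compose boost 2: (0.5020 + 0.3709)/(1 + 0.5020×0.3709) = 0.87290/1.186192 = 0.7358844
Compose boost 3: (0.4146 + 0.7358844)/(1 + 0.4146×0.7358844) = 1.150484/1.305098 = 0.88153

u ≈ 0.88153c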